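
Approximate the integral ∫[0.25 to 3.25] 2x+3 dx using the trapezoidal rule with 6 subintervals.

f(x) = 2x+3
a = 0.25, b = 3.25, n = 6
h = (b - a)/n = 0.500000

Trapezoidal rule: (h/2)[f(x₀) + 2f(x₁) + 2f(x₂) + ... + f(xₙ)]

x_0 = 0.2500, f(x_0) = 3.500000, coefficient = 1
x_1 = 0.7500, f(x_1) = 4.500000, coefficient = 2
x_2 = 1.2500, f(x_2) = 5.500000, coefficient = 2
x_3 = 1.7500, f(x_3) = 6.500000, coefficient = 2
x_4 = 2.2500, f(x_4) = 7.500000, coefficient = 2
x_5 = 2.7500, f(x_5) = 8.500000, coefficient = 2
x_6 = 3.2500, f(x_6) = 9.500000, coefficient = 1

I ≈ (0.500000/2) × 78.000000 = 19.500000
Exact value: 19.500000
Error: 0.000000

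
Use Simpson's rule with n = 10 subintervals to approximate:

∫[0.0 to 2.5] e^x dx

f(x) = e^x
a = 0.0, b = 2.5, n = 10
h = (b - a)/n = 0.250000

Simpson's rule: (h/3)[f(x₀) + 4f(x₁) + 2f(x₂) + ... + f(xₙ)]

x_0 = 0.0000, f(x_0) = 1.000000, coefficient = 1
x_1 = 0.2500, f(x_1) = 1.284025, coefficient = 4
x_2 = 0.5000, f(x_2) = 1.648721, coefficient = 2
x_3 = 0.7500, f(x_3) = 2.117000, coefficient = 4
x_4 = 1.0000, f(x_4) = 2.718282, coefficient = 2
x_5 = 1.2500, f(x_5) = 3.490343, coefficient = 4
x_6 = 1.5000, f(x_6) = 4.481689, coefficient = 2
x_7 = 1.7500, f(x_7) = 5.754603, coefficient = 4
x_8 = 2.0000, f(x_8) = 7.389056, coefficient = 2
x_9 = 2.2500, f(x_9) = 9.487736, coefficient = 4
x_10 = 2.5000, f(x_10) = 12.182494, coefficient = 1

I ≈ (0.250000/3) × 134.192818 = 11.182735
Exact value: 11.182494
Error: 0.000241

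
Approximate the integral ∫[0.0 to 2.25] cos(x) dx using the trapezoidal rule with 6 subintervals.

f(x) = cos(x)
a = 0.0, b = 2.25, n = 6
h = (b - a)/n = 0.375000

Trapezoidal rule: (h/2)[f(x₀) + 2f(x₁) + 2f(x₂) + ... + f(xₙ)]

x_0 = 0.0000, f(x_0) = 1.000000, coefficient = 1
x_1 = 0.3750, f(x_1) = 0.930508, coefficient = 2
x_2 = 0.7500, f(x_2) = 0.731689, coefficient = 2
x_3 = 1.1250, f(x_3) = 0.431177, coefficient = 2
x_4 = 1.5000, f(x_4) = 0.070737, coefficient = 2
x_5 = 1.8750, f(x_5) = -0.299534, coefficient = 2
x_6 = 2.2500, f(x_6) = -0.628174, coefficient = 1

I ≈ (0.375000/2) × 4.100980 = 0.768934
Exact value: 0.778073
Error: 0.009139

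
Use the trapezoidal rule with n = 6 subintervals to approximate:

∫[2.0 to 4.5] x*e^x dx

f(x) = x*e^x
a = 2.0, b = 4.5, n = 6
h = (b - a)/n = 0.416667

Trapezoidal rule: (h/2)[f(x₀) + 2f(x₁) + 2f(x₂) + ... + f(xₙ)]

x_0 = 2.0000, f(x_0) = 14.778112, coefficient = 1
x_1 = 2.4167, f(x_1) = 27.087053, coefficient = 2
x_2 = 2.8333, f(x_2) = 48.172446, coefficient = 2
x_3 = 3.2500, f(x_3) = 83.818605, coefficient = 2
x_4 = 3.6667, f(x_4) = 143.444708, coefficient = 2
x_5 = 4.0833, f(x_5) = 242.317047, coefficient = 2
x_6 = 4.5000, f(x_6) = 405.077091, coefficient = 1

I ≈ (0.416667/2) × 1509.534921 = 314.486442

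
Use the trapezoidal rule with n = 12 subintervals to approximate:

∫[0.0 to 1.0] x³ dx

f(x) = x³
a = 0.0, b = 1.0, n = 12
h = (b - a)/n = 0.083333

Trapezoidal rule: (h/2)[f(x₀) + 2f(x₁) + 2f(x₂) + ... + f(xₙ)]

x_0 = 0.0000, f(x_0) = 0.000000, coefficient = 1
x_1 = 0.0833, f(x_1) = 0.000579, coefficient = 2
x_2 = 0.1667, f(x_2) = 0.004630, coefficient = 2
x_3 = 0.2500, f(x_3) = 0.015625, coefficient = 2
x_4 = 0.3333, f(x_4) = 0.037037, coefficient = 2
x_5 = 0.4167, f(x_5) = 0.072338, coefficient = 2
x_6 = 0.5000, f(x_6) = 0.125000, coefficient = 2
x_7 = 0.5833, f(x_7) = 0.198495, coefficient = 2
x_8 = 0.6667, f(x_8) = 0.296296, coefficient = 2
x_9 = 0.7500, f(x_9) = 0.421875, coefficient = 2
x_10 = 0.8333, f(x_10) = 0.578704, coefficient = 2
x_11 = 0.9167, f(x_11) = 0.770255, coefficient = 2
x_12 = 1.0000, f(x_12) = 1.000000, coefficient = 1

I ≈ (0.083333/2) × 6.041667 = 0.251736
Exact value: 0.250000
Error: 0.001736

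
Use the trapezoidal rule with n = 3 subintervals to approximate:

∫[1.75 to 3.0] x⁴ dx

f(x) = x⁴
a = 1.75, b = 3.0, n = 3
h = (b - a)/n = 0.416667

Trapezoidal rule: (h/2)[f(x₀) + 2f(x₁) + 2f(x₂) + ... + f(xₙ)]

x_0 = 1.7500, f(x_0) = 9.378906, coefficient = 1
x_1 = 2.1667, f(x_1) = 22.037809, coefficient = 2
x_2 = 2.5833, f(x_2) = 44.537085, coefficient = 2
x_3 = 3.0000, f(x_3) = 81.000000, coefficient = 1

I ≈ (0.416667/2) × 223.528694 = 46.568478
Exact value: 45.317383
Error: 1.251095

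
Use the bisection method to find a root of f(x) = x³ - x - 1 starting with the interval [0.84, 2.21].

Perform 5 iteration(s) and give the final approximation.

f(x) = x³ - x - 1
Initial interval: [0.84, 2.21]

Iteration 1:
  c_1 = (0.840000 + 2.210000)/2 = 1.525000
  f(c_1) = f(1.525000) = 1.021578
  f(a) × f(c) < 0, new interval: [0.840000, 1.525000]
Iteration 2:
  c_2 = (0.840000 + 1.525000)/2 = 1.182500
  f(c_2) = f(1.182500) = -0.529003
  f(a) × f(c) ≥ 0, new interval: [1.182500, 1.525000]
Iteration 3:
  c_3 = (1.182500 + 1.525000)/2 = 1.353750
  f(c_3) = f(1.353750) = 0.127185
  f(a) × f(c) < 0, new interval: [1.182500, 1.353750]
Iteration 4:
  c_4 = (1.182500 + 1.353750)/2 = 1.268125
  f(c_4) = f(1.268125) = -0.228801
  f(a) × f(c) ≥ 0, new interval: [1.268125, 1.353750]
Iteration 5:
  c_5 = (1.268125 + 1.353750)/2 = 1.310937
  f(c_5) = f(1.310937) = -0.058017
  f(a) × f(c) ≥ 0, new interval: [1.310937, 1.353750]

After 5 iteration(s), the approximation is c_5 = 1.310937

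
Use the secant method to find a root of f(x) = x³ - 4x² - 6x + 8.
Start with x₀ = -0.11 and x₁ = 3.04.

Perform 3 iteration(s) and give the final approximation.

f(x) = x³ - 4x² - 6x + 8
x₀ = -0.11, x₁ = 3.04

Secant formula: x_{n+1} = x_n - f(x_n)(x_n - x_{n-1})/(f(x_n) - f(x_{n-1}))

Iteration 1:
  f(-0.110000) = 8.610269
  f(3.040000) = -19.111936
  x_2 = 3.040000 - (-19.111936)×(3.040000 - (-0.110000))/(-19.111936 - 8.610269)
       = 0.868362
Iteration 2:
  f(3.040000) = -19.111936
  f(0.868362) = 0.428410
  x_3 = 0.868362 - 0.428410×(0.868362 - 3.040000)/(0.428410 - (-19.111936))
       = 0.915974
Iteration 3:
  f(0.868362) = 0.428410
  f(0.915974) = -0.083364
  x_4 = 0.915974 - (-0.083364)×(0.915974 - 0.868362)/(-0.083364 - 0.428410)
       = 0.908218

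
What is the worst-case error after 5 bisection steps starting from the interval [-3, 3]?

Bisection error bound: |error| ≤ (b-a)/2^n
|error| ≤ (3 - (-3))/2^5 = 6/2^5
|error| ≤ 0.1875000000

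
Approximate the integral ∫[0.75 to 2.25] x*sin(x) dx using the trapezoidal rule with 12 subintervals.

f(x) = x*sin(x)
a = 0.75, b = 2.25, n = 12
h = (b - a)/n = 0.125000

Trapezoidal rule: (h/2)[f(x₀) + 2f(x₁) + 2f(x₂) + ... + f(xₙ)]

x_0 = 0.7500, f(x_0) = 0.511229, coefficient = 1
x_1 = 0.8750, f(x_1) = 0.671601, coefficient = 2
x_2 = 1.0000, f(x_2) = 0.841471, coefficient = 2
x_3 = 1.1250, f(x_3) = 1.015051, coefficient = 2
x_4 = 1.2500, f(x_4) = 1.186231, coefficient = 2
x_5 = 1.3750, f(x_5) = 1.348728, coefficient = 2
x_6 = 1.5000, f(x_6) = 1.496242, coefficient = 2
x_7 = 1.6250, f(x_7) = 1.622613, coefficient = 2
x_8 = 1.7500, f(x_8) = 1.721975, coefficient = 2
x_9 = 1.8750, f(x_9) = 1.788911, coefficient = 2
x_10 = 2.0000, f(x_10) = 1.818595, coefficient = 2
x_11 = 2.1250, f(x_11) = 1.806930, coefficient = 2
x_12 = 2.2500, f(x_12) = 1.750665, coefficient = 1

I ≈ (0.125000/2) × 32.898590 = 2.056162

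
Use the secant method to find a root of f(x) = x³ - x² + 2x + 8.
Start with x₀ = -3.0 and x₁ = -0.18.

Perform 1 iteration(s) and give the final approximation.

f(x) = x³ - x² + 2x + 8
x₀ = -3.0, x₁ = -0.18

Secant formula: x_{n+1} = x_n - f(x_n)(x_n - x_{n-1})/(f(x_n) - f(x_{n-1}))

Iteration 1:
  f(-3.000000) = -34.000000
  f(-0.180000) = 7.601768
  x_2 = -0.180000 - 7.601768×(-0.180000 - (-3.000000))/(7.601768 - (-34.000000))
       = -0.695290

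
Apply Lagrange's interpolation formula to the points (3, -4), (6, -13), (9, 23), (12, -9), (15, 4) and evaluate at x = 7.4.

Lagrange interpolation formula:
P(x) = Σ yᵢ × Lᵢ(x)
where Lᵢ(x) = Π_{j≠i} (x - xⱼ)/(xᵢ - xⱼ)

L_0(7.4) = (7.4 - 6)/(3 - 6) × (7.4 - 9)/(3 - 9) × (7.4 - 12)/(3 - 12) × (7.4 - 15)/(3 - 15) = -0.040283
L_1(7.4) = (7.4 - 3)/(6 - 3) × (7.4 - 9)/(6 - 9) × (7.4 - 12)/(6 - 12) × (7.4 - 15)/(6 - 15) = 0.506416
L_2(7.4) = (7.4 - 3)/(9 - 3) × (7.4 - 6)/(9 - 6) × (7.4 - 12)/(9 - 12) × (7.4 - 15)/(9 - 15) = 0.664672
L_3(7.4) = (7.4 - 3)/(12 - 3) × (7.4 - 6)/(12 - 6) × (7.4 - 9)/(12 - 9) × (7.4 - 15)/(12 - 15) = -0.154127
L_4(7.4) = (7.4 - 3)/(15 - 3) × (7.4 - 6)/(15 - 6) × (7.4 - 9)/(15 - 9) × (7.4 - 12)/(15 - 12) = 0.023322

P(7.4) = (-4)×L_0(7.4) + (-13)×L_1(7.4) + 23×L_2(7.4) + (-9)×L_3(7.4) + 4×L_4(7.4)
P(7.4) = 10.345593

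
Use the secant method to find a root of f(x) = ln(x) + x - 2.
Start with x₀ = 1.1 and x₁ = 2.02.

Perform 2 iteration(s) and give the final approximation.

f(x) = ln(x) + x - 2
x₀ = 1.1, x₁ = 2.02

Secant formula: x_{n+1} = x_n - f(x_n)(x_n - x_{n-1})/(f(x_n) - f(x_{n-1}))

Iteration 1:
  f(1.100000) = -0.804690
  f(2.020000) = 0.723098
  x_2 = 2.020000 - 0.723098×(2.020000 - 1.100000)/(0.723098 - (-0.804690))
       = 1.584567
Iteration 2:
  f(2.020000) = 0.723098
  f(1.584567) = 0.044877
  x_3 = 1.584567 - 0.044877×(1.584567 - 2.020000)/(0.044877 - 0.723098)
       = 1.555754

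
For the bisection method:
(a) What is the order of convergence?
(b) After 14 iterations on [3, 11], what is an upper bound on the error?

(a) Bisection has linear (order 1) convergence; the error is halved each step.

(b) Error bound = (b-a)/2^n = (11 - 3)/2^{14}
    = 8/2^{14}

(a) 1 (linear); (b) error ≤ 4.88e-04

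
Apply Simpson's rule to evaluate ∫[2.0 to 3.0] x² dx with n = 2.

f(x) = x²
a = 2.0, b = 3.0, n = 2
h = (b - a)/n = 0.500000

Simpson's rule: (h/3)[f(x₀) + 4f(x₁) + 2f(x₂) + ... + f(xₙ)]

x_0 = 2.0000, f(x_0) = 4.000000, coefficient = 1
x_1 = 2.5000, f(x_1) = 6.250000, coefficient = 4
x_2 = 3.0000, f(x_2) = 9.000000, coefficient = 1

I ≈ (0.500000/3) × 38.000000 = 6.333333
Exact value: 6.333333
Error: 0.000000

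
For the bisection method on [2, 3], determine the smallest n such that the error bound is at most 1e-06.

We need (b-a)/2^n ≤ 1e-06
(3 - 2)/2^n ≤ 1e-06
1/2^n ≤ 1e-06
2^n ≥ 1000000
n ≥ log₂(1000000) = 19.93
n ≥ 20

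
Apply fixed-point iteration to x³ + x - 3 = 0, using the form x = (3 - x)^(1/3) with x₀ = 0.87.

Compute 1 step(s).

Equation: x³ + x - 3 = 0
Fixed-point form: x = (3 - x)^(1/3)
x₀ = 0.87

x_1 = g(0.870000) = 1.286648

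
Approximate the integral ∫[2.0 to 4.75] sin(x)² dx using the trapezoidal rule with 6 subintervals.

f(x) = sin(x)²
a = 2.0, b = 4.75, n = 6
h = (b - a)/n = 0.458333

Trapezoidal rule: (h/2)[f(x₀) + 2f(x₁) + 2f(x₂) + ... + f(xₙ)]

x_0 = 2.0000, f(x_0) = 0.826822, coefficient = 1
x_1 = 2.4583, f(x_1) = 0.398570, coefficient = 2
x_2 = 2.9167, f(x_2) = 0.049744, coefficient = 2
x_3 = 3.3750, f(x_3) = 0.053497, coefficient = 2
x_4 = 3.8333, f(x_4) = 0.406889, coefficient = 2
x_5 = 4.2917, f(x_5) = 0.833193, coefficient = 2
x_6 = 4.7500, f(x_6) = 0.998586, coefficient = 1

I ≈ (0.458333/2) × 5.309195 = 1.216691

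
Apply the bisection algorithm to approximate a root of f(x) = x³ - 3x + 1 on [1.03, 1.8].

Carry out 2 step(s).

f(x) = x³ - 3x + 1
Initial interval: [1.03, 1.8]

Iteration 1:
  c_1 = (1.030000 + 1.800000)/2 = 1.415000
  f(c_1) = f(1.415000) = -0.411852
  f(a) × f(c) ≥ 0, new interval: [1.415000, 1.800000]
Iteration 2:
  c_2 = (1.415000 + 1.800000)/2 = 1.607500
  f(c_2) = f(1.607500) = 0.331370
  f(a) × f(c) < 0, new interval: [1.415000, 1.607500]

After 2 iteration(s), the approximation is c_2 = 1.607500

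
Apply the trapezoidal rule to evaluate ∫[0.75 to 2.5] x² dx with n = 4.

f(x) = x²
a = 0.75, b = 2.5, n = 4
h = (b - a)/n = 0.437500

Trapezoidal rule: (h/2)[f(x₀) + 2f(x₁) + 2f(x₂) + ... + f(xₙ)]

x_0 = 0.7500, f(x_0) = 0.562500, coefficient = 1
x_1 = 1.1875, f(x_1) = 1.410156, coefficient = 2
x_2 = 1.6250, f(x_2) = 2.640625, coefficient = 2
x_3 = 2.0625, f(x_3) = 4.253906, coefficient = 2
x_4 = 2.5000, f(x_4) = 6.250000, coefficient = 1

I ≈ (0.437500/2) × 23.421875 = 5.123535
Exact value: 5.067708
Error: 0.055827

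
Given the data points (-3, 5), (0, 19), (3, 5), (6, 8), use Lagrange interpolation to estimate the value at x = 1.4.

Lagrange interpolation formula:
P(x) = Σ yᵢ × Lᵢ(x)
where Lᵢ(x) = Π_{j≠i} (x - xⱼ)/(xᵢ - xⱼ)

L_0(1.4) = (1.4 - 0)/(-3 - 0) × (1.4 - 3)/(-3 - 3) × (1.4 - 6)/(-3 - 6) = -0.063605
L_1(1.4) = (1.4 - (-3))/(0 - (-3)) × (1.4 - 3)/(0 - 3) × (1.4 - 6)/(0 - 6) = 0.599704
L_2(1.4) = (1.4 - (-3))/(3 - (-3)) × (1.4 - 0)/(3 - 0) × (1.4 - 6)/(3 - 6) = 0.524741
L_3(1.4) = (1.4 - (-3))/(6 - (-3)) × (1.4 - 0)/(6 - 0) × (1.4 - 3)/(6 - 3) = -0.060840

P(1.4) = 5×L_0(1.4) + 19×L_1(1.4) + 5×L_2(1.4) + 8×L_3(1.4)
P(1.4) = 13.213333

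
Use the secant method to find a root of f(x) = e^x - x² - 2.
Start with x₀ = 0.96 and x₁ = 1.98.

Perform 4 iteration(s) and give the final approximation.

f(x) = e^x - x² - 2
x₀ = 0.96, x₁ = 1.98

Secant formula: x_{n+1} = x_n - f(x_n)(x_n - x_{n-1})/(f(x_n) - f(x_{n-1}))

Iteration 1:
  f(0.960000) = -0.309904
  f(1.980000) = 1.322343
  x_2 = 1.980000 - 1.322343×(1.980000 - 0.960000)/(1.322343 - (-0.309904))
       = 1.153660
Iteration 2:
  f(1.980000) = 1.322343
  f(1.153660) = -0.161158
  x_3 = 1.153660 - (-0.161158)×(1.153660 - 1.980000)/(-0.161158 - 1.322343)
       = 1.243429
Iteration 3:
  f(1.153660) = -0.161158
  f(1.243429) = -0.078633
  x_4 = 1.243429 - (-0.078633)×(1.243429 - 1.153660)/(-0.078633 - (-0.161158))
       = 1.328963
Iteration 4:
  f(1.243429) = -0.078633
  f(1.328963) = 0.010982
  x_5 = 1.328963 - 0.010982×(1.328963 - 1.243429)/(0.010982 - (-0.078633))
       = 1.318481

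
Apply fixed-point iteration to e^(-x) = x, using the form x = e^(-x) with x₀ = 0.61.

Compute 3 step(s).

Equation: e^(-x) = x
Fixed-point form: x = e^(-x)
x₀ = 0.61

x_1 = g(0.610000) = 0.543351
x_2 = g(0.543351) = 0.580799
x_3 = g(0.580799) = 0.559451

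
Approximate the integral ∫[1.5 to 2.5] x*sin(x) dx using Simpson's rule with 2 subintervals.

f(x) = x*sin(x)
a = 1.5, b = 2.5, n = 2
h = (b - a)/n = 0.500000

Simpson's rule: (h/3)[f(x₀) + 4f(x₁) + 2f(x₂) + ... + f(xₙ)]

x_0 = 1.5000, f(x_0) = 1.496242, coefficient = 1
x_1 = 2.0000, f(x_1) = 1.818595, coefficient = 4
x_2 = 2.5000, f(x_2) = 1.496180, coefficient = 1

I ≈ (0.500000/3) × 10.266802 = 1.711134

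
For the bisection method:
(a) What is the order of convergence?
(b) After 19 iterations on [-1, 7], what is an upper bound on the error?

(a) Bisection has linear (order 1) convergence; the error is halved each step.

(b) Error bound = (b-a)/2^n = (7 - (-1))/2^{19}
    = 8/2^{19}

(a) 1 (linear); (b) error ≤ 1.53e-05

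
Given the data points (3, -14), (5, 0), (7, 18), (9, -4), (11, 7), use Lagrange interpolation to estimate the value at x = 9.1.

Lagrange interpolation formula:
P(x) = Σ yᵢ × Lᵢ(x)
where Lᵢ(x) = Π_{j≠i} (x - xⱼ)/(xᵢ - xⱼ)

L_0(9.1) = (9.1 - 5)/(3 - 5) × (9.1 - 7)/(3 - 7) × (9.1 - 9)/(3 - 9) × (9.1 - 11)/(3 - 11) = -0.004260
L_1(9.1) = (9.1 - 3)/(5 - 3) × (9.1 - 7)/(5 - 7) × (9.1 - 9)/(5 - 9) × (9.1 - 11)/(5 - 11) = 0.025353
L_2(9.1) = (9.1 - 3)/(7 - 3) × (9.1 - 5)/(7 - 5) × (9.1 - 9)/(7 - 9) × (9.1 - 11)/(7 - 11) = -0.074248
L_3(9.1) = (9.1 - 3)/(9 - 3) × (9.1 - 5)/(9 - 5) × (9.1 - 7)/(9 - 7) × (9.1 - 11)/(9 - 11) = 1.039478
L_4(9.1) = (9.1 - 3)/(11 - 3) × (9.1 - 5)/(11 - 5) × (9.1 - 7)/(11 - 7) × (9.1 - 9)/(11 - 9) = 0.013677

P(9.1) = (-14)×L_0(9.1) + 0×L_1(9.1) + 18×L_2(9.1) + (-4)×L_3(9.1) + 7×L_4(9.1)
P(9.1) = -5.339001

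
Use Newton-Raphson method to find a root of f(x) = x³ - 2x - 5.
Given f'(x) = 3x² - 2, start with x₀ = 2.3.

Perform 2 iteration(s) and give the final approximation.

f(x) = x³ - 2x - 5
f'(x) = 3x² - 2
x₀ = 2.3

Newton-Raphson formula: x_{n+1} = x_n - f(x_n)/f'(x_n)

Iteration 1:
  f(2.300000) = 2.567000
  f'(2.300000) = 13.870000
  x_1 = 2.300000 - 2.567000/13.870000 = 2.114924
Iteration 2:
  f(2.114924) = 0.230006
  f'(2.114924) = 11.418714
  x_2 = 2.114924 - 0.230006/11.418714 = 2.094781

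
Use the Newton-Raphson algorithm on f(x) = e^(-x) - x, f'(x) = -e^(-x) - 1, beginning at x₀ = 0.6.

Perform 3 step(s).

f(x) = e^(-x) - x
f'(x) = -e^(-x) - 1
x₀ = 0.6

Newton-Raphson formula: x_{n+1} = x_n - f(x_n)/f'(x_n)

Iteration 1:
  f(0.600000) = -0.051188
  f'(0.600000) = -1.548812
  x_1 = 0.600000 - (-0.051188)/(-1.548812) = 0.566950
Iteration 2:
  f(0.566950) = 0.000303
  f'(0.566950) = -1.567253
  x_2 = 0.566950 - 0.000303/(-1.567253) = 0.567143
Iteration 3:
  f(0.567143) = 0.000000
  f'(0.567143) = -1.567143
  x_3 = 0.567143 - 0.000000/(-1.567143) = 0.567143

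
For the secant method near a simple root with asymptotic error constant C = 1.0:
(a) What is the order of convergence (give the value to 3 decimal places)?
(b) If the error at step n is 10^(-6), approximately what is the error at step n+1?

(a) Secant method has superlinear convergence with order φ = (1+√5)/2 ≈ 1.618.
    This means |e_{n+1}| ≈ C|e_n|^1.618.

(b) With |e_n| = 10^(-6) and C = 1.0:
    |e_{n+1}| ≈ 1.0 × (10^(-6))^1.618 = 1.0 × 10^(-9.71)

(a) ≈ 1.618 (golden ratio); (b) |e_{n+1}| ≈ 1.958e-10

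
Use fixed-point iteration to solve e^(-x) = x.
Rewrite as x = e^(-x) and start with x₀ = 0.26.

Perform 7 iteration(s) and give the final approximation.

Equation: e^(-x) = x
Fixed-point form: x = e^(-x)
x₀ = 0.26

x_1 = g(0.260000) = 0.771052
x_2 = g(0.771052) = 0.462526
x_3 = g(0.462526) = 0.629691
x_4 = g(0.629691) = 0.532757
x_5 = g(0.532757) = 0.586985
x_6 = g(0.586985) = 0.556001
x_7 = g(0.556001) = 0.573498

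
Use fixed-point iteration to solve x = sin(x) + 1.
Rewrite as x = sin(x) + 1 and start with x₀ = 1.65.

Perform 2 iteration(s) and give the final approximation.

Equation: x = sin(x) + 1
Fixed-point form: x = sin(x) + 1
x₀ = 1.65

x_1 = g(1.650000) = 1.996865
x_2 = g(1.996865) = 1.910598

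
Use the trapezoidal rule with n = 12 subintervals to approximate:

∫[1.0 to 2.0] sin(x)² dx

f(x) = sin(x)²
a = 1.0, b = 2.0, n = 12
h = (b - a)/n = 0.083333

Trapezoidal rule: (h/2)[f(x₀) + 2f(x₁) + 2f(x₂) + ... + f(xₙ)]

x_0 = 1.0000, f(x_0) = 0.708073, coefficient = 1
x_1 = 1.0833, f(x_1) = 0.780615, coefficient = 2
x_2 = 1.1667, f(x_2) = 0.845379, coefficient = 2
x_3 = 1.2500, f(x_3) = 0.900572, coefficient = 2
x_4 = 1.3333, f(x_4) = 0.944663, coefficient = 2
x_5 = 1.4167, f(x_5) = 0.976432, coefficient = 2
x_6 = 1.5000, f(x_6) = 0.994996, coefficient = 2
x_7 = 1.5833, f(x_7) = 0.999843, coefficient = 2
x_8 = 1.6667, f(x_8) = 0.990837, coefficient = 2
x_9 = 1.7500, f(x_9) = 0.968228, coefficient = 2
x_10 = 1.8333, f(x_10) = 0.932643, coefficient = 2
x_11 = 1.9167, f(x_11) = 0.885068, coefficient = 2
x_12 = 2.0000, f(x_12) = 0.826822, coefficient = 1

I ≈ (0.083333/2) × 21.973449 = 0.915560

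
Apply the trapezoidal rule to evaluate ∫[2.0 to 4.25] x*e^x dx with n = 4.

f(x) = x*e^x
a = 2.0, b = 4.25, n = 4
h = (b - a)/n = 0.562500

Trapezoidal rule: (h/2)[f(x₀) + 2f(x₁) + 2f(x₂) + ... + f(xₙ)]

x_0 = 2.0000, f(x_0) = 14.778112, coefficient = 1
x_1 = 2.5625, f(x_1) = 33.231006, coefficient = 2
x_2 = 3.1250, f(x_2) = 71.124672, coefficient = 2
x_3 = 3.6875, f(x_3) = 147.296671, coefficient = 2
x_4 = 4.2500, f(x_4) = 297.948002, coefficient = 1

I ≈ (0.562500/2) × 816.030812 = 229.508666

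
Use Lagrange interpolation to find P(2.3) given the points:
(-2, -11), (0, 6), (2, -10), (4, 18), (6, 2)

Lagrange interpolation formula:
P(x) = Σ yᵢ × Lᵢ(x)
where Lᵢ(x) = Π_{j≠i} (x - xⱼ)/(xᵢ - xⱼ)

L_0(2.3) = (2.3 - 0)/(-2 - 0) × (2.3 - 2)/(-2 - 2) × (2.3 - 4)/(-2 - 4) × (2.3 - 6)/(-2 - 6) = 0.011302
L_1(2.3) = (2.3 - (-2))/(0 - (-2)) × (2.3 - 2)/(0 - 2) × (2.3 - 4)/(0 - 4) × (2.3 - 6)/(0 - 6) = -0.084522
L_2(2.3) = (2.3 - (-2))/(2 - (-2)) × (2.3 - 0)/(2 - 0) × (2.3 - 4)/(2 - 4) × (2.3 - 6)/(2 - 6) = 0.972002
L_3(2.3) = (2.3 - (-2))/(4 - (-2)) × (2.3 - 0)/(4 - 0) × (2.3 - 2)/(4 - 2) × (2.3 - 6)/(4 - 6) = 0.114353
L_4(2.3) = (2.3 - (-2))/(6 - (-2)) × (2.3 - 0)/(6 - 0) × (2.3 - 2)/(6 - 2) × (2.3 - 4)/(6 - 4) = -0.013135

P(2.3) = (-11)×L_0(2.3) + 6×L_1(2.3) + (-10)×L_2(2.3) + 18×L_3(2.3) + 2×L_4(2.3)
P(2.3) = -8.319387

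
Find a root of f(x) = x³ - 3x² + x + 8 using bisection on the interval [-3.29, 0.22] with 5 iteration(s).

f(x) = x³ - 3x² + x + 8
Initial interval: [-3.29, 0.22]

Iteration 1:
  c_1 = (-3.290000 + 0.220000)/2 = -1.535000
  f(c_1) = f(-1.535000) = -4.220480
  f(a) × f(c) ≥ 0, new interval: [-1.535000, 0.220000]
Iteration 2:
  c_2 = (-1.535000 + 0.220000)/2 = -0.657500
  f(c_2) = f(-0.657500) = 5.761340
  f(a) × f(c) < 0, new interval: [-1.535000, -0.657500]
Iteration 3:
  c_3 = (-1.535000 + (-0.657500))/2 = -1.096250
  f(c_3) = f(-1.096250) = 1.981024
  f(a) × f(c) < 0, new interval: [-1.535000, -1.096250]
Iteration 4:
  c_4 = (-1.535000 + (-1.096250))/2 = -1.315625
  f(c_4) = f(-1.315625) = -0.785407
  f(a) × f(c) ≥ 0, new interval: [-1.315625, -1.096250]
Iteration 5:
  c_5 = (-1.315625 + (-1.096250))/2 = -1.205937
  f(c_5) = f(-1.205937) = 0.677430
  f(a) × f(c) < 0, new interval: [-1.315625, -1.205937]

After 5 iteration(s), the approximation is c_5 = -1.205937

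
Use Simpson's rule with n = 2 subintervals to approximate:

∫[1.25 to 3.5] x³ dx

f(x) = x³
a = 1.25, b = 3.5, n = 2
h = (b - a)/n = 1.125000

Simpson's rule: (h/3)[f(x₀) + 4f(x₁) + 2f(x₂) + ... + f(xₙ)]

x_0 = 1.2500, f(x_0) = 1.953125, coefficient = 1
x_1 = 2.3750, f(x_1) = 13.396484, coefficient = 4
x_2 = 3.5000, f(x_2) = 42.875000, coefficient = 1

I ≈ (1.125000/3) × 98.414062 = 36.905273
Exact value: 36.905273
Error: 0.000000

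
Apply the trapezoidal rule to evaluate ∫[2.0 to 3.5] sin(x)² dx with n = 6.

f(x) = sin(x)²
a = 2.0, b = 3.5, n = 6
h = (b - a)/n = 0.250000

Trapezoidal rule: (h/2)[f(x₀) + 2f(x₁) + 2f(x₂) + ... + f(xₙ)]

x_0 = 2.0000, f(x_0) = 0.826822, coefficient = 1
x_1 = 2.2500, f(x_1) = 0.605398, coefficient = 2
x_2 = 2.5000, f(x_2) = 0.358169, coefficient = 2
x_3 = 2.7500, f(x_3) = 0.145665, coefficient = 2
x_4 = 3.0000, f(x_4) = 0.019915, coefficient = 2
x_5 = 3.2500, f(x_5) = 0.011706, coefficient = 2
x_6 = 3.5000, f(x_6) = 0.123049, coefficient = 1

I ≈ (0.250000/2) × 3.231577 = 0.403947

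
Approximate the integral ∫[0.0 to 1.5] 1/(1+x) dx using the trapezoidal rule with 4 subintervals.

f(x) = 1/(1+x)
a = 0.0, b = 1.5, n = 4
h = (b - a)/n = 0.375000

Trapezoidal rule: (h/2)[f(x₀) + 2f(x₁) + 2f(x₂) + ... + f(xₙ)]

x_0 = 0.0000, f(x_0) = 1.000000, coefficient = 1
x_1 = 0.3750, f(x_1) = 0.727273, coefficient = 2
x_2 = 0.7500, f(x_2) = 0.571429, coefficient = 2
x_3 = 1.1250, f(x_3) = 0.470588, coefficient = 2
x_4 = 1.5000, f(x_4) = 0.400000, coefficient = 1

I ≈ (0.375000/2) × 4.938579 = 0.925984
Exact value: 0.916291
Error: 0.009693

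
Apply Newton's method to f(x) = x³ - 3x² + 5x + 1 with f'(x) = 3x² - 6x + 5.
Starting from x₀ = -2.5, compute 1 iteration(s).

f(x) = x³ - 3x² + 5x + 1
f'(x) = 3x² - 6x + 5
x₀ = -2.5

Newton-Raphson formula: x_{n+1} = x_n - f(x_n)/f'(x_n)

Iteration 1:
  f(-2.500000) = -45.875000
  f'(-2.500000) = 38.750000
  x_1 = -2.500000 - (-45.875000)/38.750000 = -1.316129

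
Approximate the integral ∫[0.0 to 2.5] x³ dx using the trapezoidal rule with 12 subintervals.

f(x) = x³
a = 0.0, b = 2.5, n = 12
h = (b - a)/n = 0.208333

Trapezoidal rule: (h/2)[f(x₀) + 2f(x₁) + 2f(x₂) + ... + f(xₙ)]

x_0 = 0.0000, f(x_0) = 0.000000, coefficient = 1
x_1 = 0.2083, f(x_1) = 0.009042, coefficient = 2
x_2 = 0.4167, f(x_2) = 0.072338, coefficient = 2
x_3 = 0.6250, f(x_3) = 0.244141, coefficient = 2
x_4 = 0.8333, f(x_4) = 0.578704, coefficient = 2
x_5 = 1.0417, f(x_5) = 1.130281, coefficient = 2
x_6 = 1.2500, f(x_6) = 1.953125, coefficient = 2
x_7 = 1.4583, f(x_7) = 3.101490, coefficient = 2
x_8 = 1.6667, f(x_8) = 4.629630, coefficient = 2
x_9 = 1.8750, f(x_9) = 6.591797, coefficient = 2
x_10 = 2.0833, f(x_10) = 9.042245, coefficient = 2
x_11 = 2.2917, f(x_11) = 12.035229, coefficient = 2
x_12 = 2.5000, f(x_12) = 15.625000, coefficient = 1

I ≈ (0.208333/2) × 94.401042 = 9.833442
Exact value: 9.765625
Error: 0.067817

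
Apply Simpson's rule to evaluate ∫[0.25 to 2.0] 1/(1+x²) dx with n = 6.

f(x) = 1/(1+x²)
a = 0.25, b = 2.0, n = 6
h = (b - a)/n = 0.291667

Simpson's rule: (h/3)[f(x₀) + 4f(x₁) + 2f(x₂) + ... + f(xₙ)]

x_0 = 0.2500, f(x_0) = 0.941176, coefficient = 1
x_1 = 0.5417, f(x_1) = 0.773154, coefficient = 4
x_2 = 0.8333, f(x_2) = 0.590164, coefficient = 2
x_3 = 1.1250, f(x_3) = 0.441379, coefficient = 4
x_4 = 1.4167, f(x_4) = 0.332564, coefficient = 2
x_5 = 1.7083, f(x_5) = 0.255206, coefficient = 4
x_6 = 2.0000, f(x_6) = 0.200000, coefficient = 1

I ≈ (0.291667/3) × 8.865590 = 0.861932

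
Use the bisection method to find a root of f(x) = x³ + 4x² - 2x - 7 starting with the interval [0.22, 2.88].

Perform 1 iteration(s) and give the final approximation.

f(x) = x³ + 4x² - 2x - 7
Initial interval: [0.22, 2.88]

Iteration 1:
  c_1 = (0.220000 + 2.880000)/2 = 1.550000
  f(c_1) = f(1.550000) = 3.233875
  f(a) × f(c) < 0, new interval: [0.220000, 1.550000]

After 1 iteration(s), the approximation is c_1 = 1.550000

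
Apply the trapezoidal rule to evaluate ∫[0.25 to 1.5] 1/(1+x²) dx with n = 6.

f(x) = 1/(1+x²)
a = 0.25, b = 1.5, n = 6
h = (b - a)/n = 0.208333

Trapezoidal rule: (h/2)[f(x₀) + 2f(x₁) + 2f(x₂) + ... + f(xₙ)]

x_0 = 0.2500, f(x_0) = 0.941176, coefficient = 1
x_1 = 0.4583, f(x_1) = 0.826399, coefficient = 2
x_2 = 0.6667, f(x_2) = 0.692308, coefficient = 2
x_3 = 0.8750, f(x_3) = 0.566372, coefficient = 2
x_4 = 1.0833, f(x_4) = 0.460064, coefficient = 2
x_5 = 1.2917, f(x_5) = 0.374756, coefficient = 2
x_6 = 1.5000, f(x_6) = 0.307692, coefficient = 1

I ≈ (0.208333/2) × 7.088665 = 0.738403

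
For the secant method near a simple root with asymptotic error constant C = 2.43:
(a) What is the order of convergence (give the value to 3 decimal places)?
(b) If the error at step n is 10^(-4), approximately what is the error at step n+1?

(a) Secant method has superlinear convergence with order φ = (1+√5)/2 ≈ 1.618.
    This means |e_{n+1}| ≈ C|e_n|^1.618.

(b) With |e_n| = 10^(-4) and C = 2.43:
    |e_{n+1}| ≈ 2.43 × (10^(-4))^1.618 = 2.43 × 10^(-6.47)

(a) ≈ 1.618 (golden ratio); (b) |e_{n+1}| ≈ 8.194e-07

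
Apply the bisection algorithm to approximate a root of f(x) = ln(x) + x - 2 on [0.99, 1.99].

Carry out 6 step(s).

f(x) = ln(x) + x - 2
Initial interval: [0.99, 1.99]

Iteration 1:
  c_1 = (0.990000 + 1.990000)/2 = 1.490000
  f(c_1) = f(1.490000) = -0.111224
  f(a) × f(c) ≥ 0, new interval: [1.490000, 1.990000]
Iteration 2:
  c_2 = (1.490000 + 1.990000)/2 = 1.740000
  f(c_2) = f(1.740000) = 0.293885
  f(a) × f(c) < 0, new interval: [1.490000, 1.740000]
Iteration 3:
  c_3 = (1.490000 + 1.740000)/2 = 1.615000
  f(c_3) = f(1.615000) = 0.094335
  f(a) × f(c) < 0, new interval: [1.490000, 1.615000]
Iteration 4:
  c_4 = (1.490000 + 1.615000)/2 = 1.552500
  f(c_4) = f(1.552500) = -0.007633
  f(a) × f(c) ≥ 0, new interval: [1.552500, 1.615000]
Iteration 5:
  c_5 = (1.552500 + 1.615000)/2 = 1.583750
  f(c_5) = f(1.583750) = 0.043545
  f(a) × f(c) < 0, new interval: [1.552500, 1.583750]
Iteration 6:
  c_6 = (1.552500 + 1.583750)/2 = 1.568125
  f(c_6) = f(1.568125) = 0.018006
  f(a) × f(c) < 0, new interval: [1.552500, 1.568125]

After 6 iteration(s), the approximation is c_6 = 1.568125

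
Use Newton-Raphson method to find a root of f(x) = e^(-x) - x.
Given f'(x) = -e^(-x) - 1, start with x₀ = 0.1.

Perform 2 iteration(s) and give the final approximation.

f(x) = e^(-x) - x
f'(x) = -e^(-x) - 1
x₀ = 0.1

Newton-Raphson formula: x_{n+1} = x_n - f(x_n)/f'(x_n)

Iteration 1:
  f(0.100000) = 0.804837
  f'(0.100000) = -1.904837
  x_1 = 0.100000 - 0.804837/(-1.904837) = 0.522523
Iteration 2:
  f(0.522523) = 0.070500
  f'(0.522523) = -1.593023
  x_2 = 0.522523 - 0.070500/(-1.593023) = 0.566778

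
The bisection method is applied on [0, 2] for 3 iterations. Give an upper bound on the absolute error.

Bisection error bound: |error| ≤ (b-a)/2^n
|error| ≤ (2 - 0)/2^3 = 2/2^3
|error| ≤ 0.2500000000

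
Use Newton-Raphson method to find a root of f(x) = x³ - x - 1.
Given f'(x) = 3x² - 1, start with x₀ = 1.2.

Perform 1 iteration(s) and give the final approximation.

f(x) = x³ - x - 1
f'(x) = 3x² - 1
x₀ = 1.2

Newton-Raphson formula: x_{n+1} = x_n - f(x_n)/f'(x_n)

Iteration 1:
  f(1.200000) = -0.472000
  f'(1.200000) = 3.320000
  x_1 = 1.200000 - (-0.472000)/3.320000 = 1.342169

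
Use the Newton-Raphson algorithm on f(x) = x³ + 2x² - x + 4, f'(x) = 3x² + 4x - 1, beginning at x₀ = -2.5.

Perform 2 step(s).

f(x) = x³ + 2x² - x + 4
f'(x) = 3x² + 4x - 1
x₀ = -2.5

Newton-Raphson formula: x_{n+1} = x_n - f(x_n)/f'(x_n)

Iteration 1:
  f(-2.500000) = 3.375000
  f'(-2.500000) = 7.750000
  x_1 = -2.500000 - 3.375000/7.750000 = -2.935484
Iteration 2:
  f(-2.935484) = -1.125642
  f'(-2.935484) = 13.109261
  x_2 = -2.935484 - (-1.125642)/13.109261 = -2.849618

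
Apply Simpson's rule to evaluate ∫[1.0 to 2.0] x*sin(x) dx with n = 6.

f(x) = x*sin(x)
a = 1.0, b = 2.0, n = 6
h = (b - a)/n = 0.166667

Simpson's rule: (h/3)[f(x₀) + 4f(x₁) + 2f(x₂) + ... + f(xₙ)]

x_0 = 1.0000, f(x_0) = 0.841471, coefficient = 1
x_1 = 1.1667, f(x_1) = 1.072686, coefficient = 4
x_2 = 1.3333, f(x_2) = 1.295917, coefficient = 2
x_3 = 1.5000, f(x_3) = 1.496242, coefficient = 4
x_4 = 1.6667, f(x_4) = 1.659013, coefficient = 2
x_5 = 1.8333, f(x_5) = 1.770514, coefficient = 4
x_6 = 2.0000, f(x_6) = 1.818595, coefficient = 1

I ≈ (0.166667/3) × 25.927694 = 1.440427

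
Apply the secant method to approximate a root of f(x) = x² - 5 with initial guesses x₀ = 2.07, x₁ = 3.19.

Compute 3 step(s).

f(x) = x² - 5
x₀ = 2.07, x₁ = 3.19

Secant formula: x_{n+1} = x_n - f(x_n)(x_n - x_{n-1})/(f(x_n) - f(x_{n-1}))

Iteration 1:
  f(2.070000) = -0.715100
  f(3.190000) = 5.176100
  x_2 = 3.190000 - 5.176100×(3.190000 - 2.070000)/(5.176100 - (-0.715100))
       = 2.205951
Iteration 2:
  f(3.190000) = 5.176100
  f(2.205951) = -0.133782
  x_3 = 2.205951 - (-0.133782)×(2.205951 - 3.190000)/(-0.133782 - 5.176100)
       = 2.230744
Iteration 3:
  f(2.205951) = -0.133782
  f(2.230744) = -0.023783
  x_4 = 2.230744 - (-0.023783)×(2.230744 - 2.205951)/(-0.023783 - (-0.133782))
       = 2.236104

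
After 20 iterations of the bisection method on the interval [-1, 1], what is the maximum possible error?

Bisection error bound: |error| ≤ (b-a)/2^n
|error| ≤ (1 - (-1))/2^20 = 2/2^20
|error| ≤ 0.0000019073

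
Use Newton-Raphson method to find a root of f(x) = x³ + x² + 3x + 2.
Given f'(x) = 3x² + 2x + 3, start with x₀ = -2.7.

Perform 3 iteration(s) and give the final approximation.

f(x) = x³ + x² + 3x + 2
f'(x) = 3x² + 2x + 3
x₀ = -2.7

Newton-Raphson formula: x_{n+1} = x_n - f(x_n)/f'(x_n)

Iteration 1:
  f(-2.700000) = -18.493000
  f'(-2.700000) = 19.470000
  x_1 = -2.700000 - (-18.493000)/19.470000 = -1.750180
Iteration 2:
  f(-1.750180) = -5.548437
  f'(-1.750180) = 8.689028
  x_2 = -1.750180 - (-5.548437)/8.689028 = -1.111623
Iteration 3:
  f(-1.111623) = -1.472803
  f'(-1.111623) = 4.483872
  x_3 = -1.111623 - (-1.472803)/4.483872 = -0.783156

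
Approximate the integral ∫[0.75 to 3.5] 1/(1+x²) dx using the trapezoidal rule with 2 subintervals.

f(x) = 1/(1+x²)
a = 0.75, b = 3.5, n = 2
h = (b - a)/n = 1.375000

Trapezoidal rule: (h/2)[f(x₀) + 2f(x₁) + 2f(x₂) + ... + f(xₙ)]

x_0 = 0.7500, f(x_0) = 0.640000, coefficient = 1
x_1 = 2.1250, f(x_1) = 0.181303, coefficient = 2
x_2 = 3.5000, f(x_2) = 0.075472, coefficient = 1

I ≈ (1.375000/2) × 1.078078 = 0.741179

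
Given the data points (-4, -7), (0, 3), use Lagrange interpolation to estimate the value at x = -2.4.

Lagrange interpolation formula:
P(x) = Σ yᵢ × Lᵢ(x)
where Lᵢ(x) = Π_{j≠i} (x - xⱼ)/(xᵢ - xⱼ)

L_0(-2.4) = (-2.4 - 0)/(-4 - 0) = 0.600000
L_1(-2.4) = (-2.4 - (-4))/(0 - (-4)) = 0.400000

P(-2.4) = (-7)×L_0(-2.4) + 3×L_1(-2.4)
P(-2.4) = -3.000000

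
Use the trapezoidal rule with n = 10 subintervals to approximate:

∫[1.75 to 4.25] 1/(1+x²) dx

f(x) = 1/(1+x²)
a = 1.75, b = 4.25, n = 10
h = (b - a)/n = 0.250000

Trapezoidal rule: (h/2)[f(x₀) + 2f(x₁) + 2f(x₂) + ... + f(xₙ)]

x_0 = 1.7500, f(x_0) = 0.246154, coefficient = 1
x_1 = 2.0000, f(x_1) = 0.200000, coefficient = 2
x_2 = 2.2500, f(x_2) = 0.164948, coefficient = 2
x_3 = 2.5000, f(x_3) = 0.137931, coefficient = 2
x_4 = 2.7500, f(x_4) = 0.116788, coefficient = 2
x_5 = 3.0000, f(x_5) = 0.100000, coefficient = 2
x_6 = 3.2500, f(x_6) = 0.086486, coefficient = 2
x_7 = 3.5000, f(x_7) = 0.075472, coefficient = 2
x_8 = 3.7500, f(x_8) = 0.066390, coefficient = 2
x_9 = 4.0000, f(x_9) = 0.058824, coefficient = 2
x_10 = 4.2500, f(x_10) = 0.052459, coefficient = 1

I ≈ (0.250000/2) × 2.312292 = 0.289036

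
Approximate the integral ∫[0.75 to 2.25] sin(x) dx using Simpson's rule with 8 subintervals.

f(x) = sin(x)
a = 0.75, b = 2.25, n = 8
h = (b - a)/n = 0.187500

Simpson's rule: (h/3)[f(x₀) + 4f(x₁) + 2f(x₂) + ... + f(xₙ)]

x_0 = 0.7500, f(x_0) = 0.681639, coefficient = 1
x_1 = 0.9375, f(x_1) = 0.806081, coefficient = 4
x_2 = 1.1250, f(x_2) = 0.902268, coefficient = 2
x_3 = 1.3125, f(x_3) = 0.966827, coefficient = 4
x_4 = 1.5000, f(x_4) = 0.997495, coefficient = 2
x_5 = 1.6875, f(x_5) = 0.993198, coefficient = 4
x_6 = 1.8750, f(x_6) = 0.954086, coefficient = 2
x_7 = 2.0625, f(x_7) = 0.881530, coefficient = 4
x_8 = 2.2500, f(x_8) = 0.778073, coefficient = 1

I ≈ (0.187500/3) × 21.757950 = 1.359872
Exact value: 1.359862
Error: 0.000009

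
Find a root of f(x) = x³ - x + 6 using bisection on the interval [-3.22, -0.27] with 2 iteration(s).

f(x) = x³ - x + 6
Initial interval: [-3.22, -0.27]

Iteration 1:
  c_1 = (-3.220000 + (-0.270000))/2 = -1.745000
  f(c_1) = f(-1.745000) = 2.431431
  f(a) × f(c) < 0, new interval: [-3.220000, -1.745000]
Iteration 2:
  c_2 = (-3.220000 + (-1.745000))/2 = -2.482500
  f(c_2) = f(-2.482500) = -6.816667
  f(a) × f(c) ≥ 0, new interval: [-2.482500, -1.745000]

After 2 iteration(s), the approximation is c_2 = -2.482500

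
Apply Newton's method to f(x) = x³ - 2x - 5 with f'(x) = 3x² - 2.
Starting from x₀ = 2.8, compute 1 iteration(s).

f(x) = x³ - 2x - 5
f'(x) = 3x² - 2
x₀ = 2.8

Newton-Raphson formula: x_{n+1} = x_n - f(x_n)/f'(x_n)

Iteration 1:
  f(2.800000) = 11.352000
  f'(2.800000) = 21.520000
  x_1 = 2.800000 - 11.352000/21.520000 = 2.272491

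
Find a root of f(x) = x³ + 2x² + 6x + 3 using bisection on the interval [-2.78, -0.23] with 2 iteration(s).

f(x) = x³ + 2x² + 6x + 3
Initial interval: [-2.78, -0.23]

Iteration 1:
  c_1 = (-2.780000 + (-0.230000))/2 = -1.505000
  f(c_1) = f(-1.505000) = -4.908813
  f(a) × f(c) ≥ 0, new interval: [-1.505000, -0.230000]
Iteration 2:
  c_2 = (-1.505000 + (-0.230000))/2 = -0.867500
  f(c_2) = f(-0.867500) = -1.352730
  f(a) × f(c) ≥ 0, new interval: [-0.867500, -0.230000]

After 2 iteration(s), the approximation is c_2 = -0.867500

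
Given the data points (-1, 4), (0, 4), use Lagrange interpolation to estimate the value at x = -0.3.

Lagrange interpolation formula:
P(x) = Σ yᵢ × Lᵢ(x)
where Lᵢ(x) = Π_{j≠i} (x - xⱼ)/(xᵢ - xⱼ)

L_0(-0.3) = (-0.3 - 0)/(-1 - 0) = 0.300000
L_1(-0.3) = (-0.3 - (-1))/(0 - (-1)) = 0.700000

P(-0.3) = 4×L_0(-0.3) + 4×L_1(-0.3)
P(-0.3) = 4.000000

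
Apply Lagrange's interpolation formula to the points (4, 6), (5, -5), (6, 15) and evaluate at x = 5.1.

Lagrange interpolation formula:
P(x) = Σ yᵢ × Lᵢ(x)
where Lᵢ(x) = Π_{j≠i} (x - xⱼ)/(xᵢ - xⱼ)

L_0(5.1) = (5.1 - 5)/(4 - 5) × (5.1 - 6)/(4 - 6) = -0.045000
L_1(5.1) = (5.1 - 4)/(5 - 4) × (5.1 - 6)/(5 - 6) = 0.990000
L_2(5.1) = (5.1 - 4)/(6 - 4) × (5.1 - 5)/(6 - 5) = 0.055000

P(5.1) = 6×L_0(5.1) + (-5)×L_1(5.1) + 15×L_2(5.1)
P(5.1) = -4.395000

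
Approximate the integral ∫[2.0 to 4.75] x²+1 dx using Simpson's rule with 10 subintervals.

f(x) = x²+1
a = 2.0, b = 4.75, n = 10
h = (b - a)/n = 0.275000

Simpson's rule: (h/3)[f(x₀) + 4f(x₁) + 2f(x₂) + ... + f(xₙ)]

x_0 = 2.0000, f(x_0) = 5.000000, coefficient = 1
x_1 = 2.2750, f(x_1) = 6.175625, coefficient = 4
x_2 = 2.5500, f(x_2) = 7.502500, coefficient = 2
x_3 = 2.8250, f(x_3) = 8.980625, coefficient = 4
x_4 = 3.1000, f(x_4) = 10.610000, coefficient = 2
x_5 = 3.3750, f(x_5) = 12.390625, coefficient = 4
x_6 = 3.6500, f(x_6) = 14.322500, coefficient = 2
x_7 = 3.9250, f(x_7) = 16.405625, coefficient = 4
x_8 = 4.2000, f(x_8) = 18.640000, coefficient = 2
x_9 = 4.4750, f(x_9) = 21.025625, coefficient = 4
x_10 = 4.7500, f(x_10) = 23.562500, coefficient = 1

I ≈ (0.275000/3) × 390.625000 = 35.807292
Exact value: 35.807292
Error: 0.000000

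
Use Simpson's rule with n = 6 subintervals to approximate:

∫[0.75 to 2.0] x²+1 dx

f(x) = x²+1
a = 0.75, b = 2.0, n = 6
h = (b - a)/n = 0.208333

Simpson's rule: (h/3)[f(x₀) + 4f(x₁) + 2f(x₂) + ... + f(xₙ)]

x_0 = 0.7500, f(x_0) = 1.562500, coefficient = 1
x_1 = 0.9583, f(x_1) = 1.918403, coefficient = 4
x_2 = 1.1667, f(x_2) = 2.361111, coefficient = 2
x_3 = 1.3750, f(x_3) = 2.890625, coefficient = 4
x_4 = 1.5833, f(x_4) = 3.506944, coefficient = 2
x_5 = 1.7917, f(x_5) = 4.210069, coefficient = 4
x_6 = 2.0000, f(x_6) = 5.000000, coefficient = 1

I ≈ (0.208333/3) × 54.375000 = 3.776042
Exact value: 3.776042
Error: 0.000000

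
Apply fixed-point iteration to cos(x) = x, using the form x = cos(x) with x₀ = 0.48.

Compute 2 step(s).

Equation: cos(x) = x
Fixed-point form: x = cos(x)
x₀ = 0.48

x_1 = g(0.480000) = 0.886995
x_2 = g(0.886995) = 0.631744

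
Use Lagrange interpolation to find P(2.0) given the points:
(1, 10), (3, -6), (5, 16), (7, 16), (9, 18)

Lagrange interpolation formula:
P(x) = Σ yᵢ × Lᵢ(x)
where Lᵢ(x) = Π_{j≠i} (x - xⱼ)/(xᵢ - xⱼ)

L_0(2.0) = (2.0 - 3)/(1 - 3) × (2.0 - 5)/(1 - 5) × (2.0 - 7)/(1 - 7) × (2.0 - 9)/(1 - 9) = 0.273438
L_1(2.0) = (2.0 - 1)/(3 - 1) × (2.0 - 5)/(3 - 5) × (2.0 - 7)/(3 - 7) × (2.0 - 9)/(3 - 9) = 1.093750
L_2(2.0) = (2.0 - 1)/(5 - 1) × (2.0 - 3)/(5 - 3) × (2.0 - 7)/(5 - 7) × (2.0 - 9)/(5 - 9) = -0.546875
L_3(2.0) = (2.0 - 1)/(7 - 1) × (2.0 - 3)/(7 - 3) × (2.0 - 5)/(7 - 5) × (2.0 - 9)/(7 - 9) = 0.218750
L_4(2.0) = (2.0 - 1)/(9 - 1) × (2.0 - 3)/(9 - 3) × (2.0 - 5)/(9 - 5) × (2.0 - 7)/(9 - 7) = -0.039062

P(2.0) = 10×L_0(2.0) + (-6)×L_1(2.0) + 16×L_2(2.0) + 16×L_3(2.0) + 18×L_4(2.0)
P(2.0) = -9.781250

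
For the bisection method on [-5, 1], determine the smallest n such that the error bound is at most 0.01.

We need (b-a)/2^n ≤ 0.01
(1 - (-5))/2^n ≤ 0.01
6/2^n ≤ 0.01
2^n ≥ 600
n ≥ log₂(600) = 9.23
n ≥ 10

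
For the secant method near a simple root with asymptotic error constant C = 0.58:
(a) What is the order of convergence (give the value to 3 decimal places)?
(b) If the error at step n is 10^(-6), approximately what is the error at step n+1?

(a) Secant method has superlinear convergence with order φ = (1+√5)/2 ≈ 1.618.
    This means |e_{n+1}| ≈ C|e_n|^1.618.

(b) With |e_n| = 10^(-6) and C = 0.58:
    |e_{n+1}| ≈ 0.58 × (10^(-6))^1.618 = 0.58 × 10^(-9.71)

(a) ≈ 1.618 (golden ratio); (b) |e_{n+1}| ≈ 1.136e-10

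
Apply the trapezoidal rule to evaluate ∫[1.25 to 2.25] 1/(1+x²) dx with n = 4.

f(x) = 1/(1+x²)
a = 1.25, b = 2.25, n = 4
h = (b - a)/n = 0.250000

Trapezoidal rule: (h/2)[f(x₀) + 2f(x₁) + 2f(x₂) + ... + f(xₙ)]

x_0 = 1.2500, f(x_0) = 0.390244, coefficient = 1
x_1 = 1.5000, f(x_1) = 0.307692, coefficient = 2
x_2 = 1.7500, f(x_2) = 0.246154, coefficient = 2
x_3 = 2.0000, f(x_3) = 0.200000, coefficient = 2
x_4 = 2.2500, f(x_4) = 0.164948, coefficient = 1

I ≈ (0.250000/2) × 2.062885 = 0.257861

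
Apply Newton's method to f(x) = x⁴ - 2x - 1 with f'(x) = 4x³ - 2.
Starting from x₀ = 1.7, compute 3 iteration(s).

f(x) = x⁴ - 2x - 1
f'(x) = 4x³ - 2
x₀ = 1.7

Newton-Raphson formula: x_{n+1} = x_n - f(x_n)/f'(x_n)

Iteration 1:
  f(1.700000) = 3.952100
  f'(1.700000) = 17.652000
  x_1 = 1.700000 - 3.952100/17.652000 = 1.476110
Iteration 2:
  f(1.476110) = 0.795392
  f'(1.476110) = 10.865198
  x_2 = 1.476110 - 0.795392/10.865198 = 1.402905
Iteration 3:
  f(1.402905) = 0.067773
  f'(1.402905) = 9.044464
  x_3 = 1.402905 - 0.067773/9.044464 = 1.395412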